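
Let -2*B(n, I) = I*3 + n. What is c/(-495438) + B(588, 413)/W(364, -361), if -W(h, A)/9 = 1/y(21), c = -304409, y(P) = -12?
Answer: -603139075/495438 ≈ -1217.4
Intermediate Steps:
B(n, I) = -3*I/2 - n/2 (B(n, I) = -(I*3 + n)/2 = -(3*I + n)/2 = -(n + 3*I)/2 = -3*I/2 - n/2)
W(h, A) = 3/4 (W(h, A) = -9/(-12) = -9*(-1/12) = 3/4)
c/(-495438) + B(588, 413)/W(364, -361) = -304409/(-495438) + (-3/2*413 - 1/2*588)/(3/4) = -304409*(-1/495438) + (-1239/2 - 294)*(4/3) = 304409/495438 - 1827/2*4/3 = 304409/495438 - 1218 = -603139075/495438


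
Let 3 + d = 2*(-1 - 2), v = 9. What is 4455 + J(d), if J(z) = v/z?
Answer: 4454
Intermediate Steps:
d = -9 (d = -3 + 2*(-1 - 2) = -3 + 2*(-3) = -3 - 6 = -9)
J(z) = 9/z
4455 + J(d) = 4455 + 9/(-9) = 4455 + 9*(-⅑) = 4455 - 1 = 4454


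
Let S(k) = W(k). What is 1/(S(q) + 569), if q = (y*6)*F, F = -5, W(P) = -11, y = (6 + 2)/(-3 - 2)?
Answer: 1/558 ≈ 0.0017921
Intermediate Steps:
y = -8/5 (y = 8/(-5) = 8*(-1/5) = -8/5 ≈ -1.6000)
q = 48 (q = -8/5*6*(-5) = -48/5*(-5) = 48)
S(k) = -11
1/(S(q) + 569) = 1/(-11 + 569) = 1/558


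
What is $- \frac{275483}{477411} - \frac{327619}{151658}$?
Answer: $- \frac{198188115223}{72403197438} \approx -2.7373$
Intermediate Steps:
$- \frac{275483}{477411} - \frac{327619}{151658} = - \frac{198188115223}{72403197438}$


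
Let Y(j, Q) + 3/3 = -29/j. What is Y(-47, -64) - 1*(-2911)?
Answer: 136799/47 ≈ 2910.6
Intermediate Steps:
Y(j, Q) = -1 - 29/j
Y(-47, -64) - 1*(-2911) = (-29 - 1*(-47))/(-47) - 1*(-2911) = -(-29 + 47)/47 + 2911 = -1/47*18 + 2911 = -18/47 + 2911 = 136799/47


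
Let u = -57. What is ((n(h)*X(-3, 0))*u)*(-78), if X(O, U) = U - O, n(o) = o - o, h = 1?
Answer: 0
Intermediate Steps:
n(o) = 0
((n(h)*X(-3, 0))*u)*(-78) = ((0*(0 - 1*(-3)))*(-57))*(-78) = ((0*(0 + 3))*(-57))*(-78) = ((0*3)*(-57))*(-78) = (0*(-57))*(-78) = 0*(-78) = 0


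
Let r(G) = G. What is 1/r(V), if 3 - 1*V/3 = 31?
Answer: -1/84 ≈ -0.011905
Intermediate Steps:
V = -84 (V = 9 - 3*31 = 9 - 93 = -84)
1/r(V) = 1/(-84) = -1/84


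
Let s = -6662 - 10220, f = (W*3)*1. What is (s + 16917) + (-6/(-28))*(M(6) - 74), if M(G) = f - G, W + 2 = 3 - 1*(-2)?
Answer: 277/14 ≈ 19.786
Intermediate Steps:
W = 3 (W = -2 + (3 - 1*(-2)) = -2 + (3 + 2) = -2 + 5 = 3)
f = 9 (f = (3*3)*1 = 9*1 = 9)
s = -16882
M(G) = 9 - G
(s + 16917) + (-6/(-28))*(M(6) - 74) = (-16882 + 16917) + (-6/(-28))*((9 - 1*6) - 74) = 35 + (-6*(-1/28))*((9 - 6) - 74) = 35 + 3*(3 - 74)/14 = 35 + (3/14)*(-71) = 35 - 213/14 = 277/14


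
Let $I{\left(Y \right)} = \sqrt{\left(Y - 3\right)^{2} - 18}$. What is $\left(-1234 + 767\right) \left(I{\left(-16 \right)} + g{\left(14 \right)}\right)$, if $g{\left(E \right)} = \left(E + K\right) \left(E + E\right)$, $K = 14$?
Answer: $-366128 - 3269 \sqrt{7} \approx -3.7478 \cdot 10^{5}$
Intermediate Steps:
$I{\left(Y \right)} = \sqrt{-18 + \left(-3 + Y\right)^{2}}$ ($I{\left(Y \right)} = \sqrt{\left(-3 + Y\right)^{2} - 18} = \sqrt{-18 + \left(-3 + Y\right)^{2}}$)
$g{\left(E \right)} = 2 E \left(14 + E\right)$ ($g{\left(E \right)} = \left(E + 14\right) \left(E + E\right) = \left(14 + E\right) 2 E = 2 E \left(14 + E\right)$)
$\left(-1234 + 767\right) \left(I{\left(-16 \right)} + g{\left(14 \right)}\right) = \left(-1234 + 767\right) \left(\sqrt{-18 + \left(-3 - 16\right)^{2}} + 2 \cdot 14 \left(14 + 14\right)\right) = - 467 \left(\sqrt{-18 + \left(-19\right)^{2}} + 2 \cdot 14 \cdot 28\right) = - 467 \left(\sqrt{-18 + 361} + 784\right) = - 467 \left(\sqrt{343} + 784\right) = - 467 \left(7 \sqrt{7} + 784\right) = - 467 \left(784 + 7 \sqrt{7}\right) = -366128 - 3269 \sqrt{7}$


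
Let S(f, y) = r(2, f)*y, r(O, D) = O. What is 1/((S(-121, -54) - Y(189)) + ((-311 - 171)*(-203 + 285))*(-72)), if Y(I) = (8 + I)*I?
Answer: 1/2808387 ≈ 3.5608e-7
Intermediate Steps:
Y(I) = I*(8 + I)
S(f, y) = 2*y
1/((S(-121, -54) - Y(189)) + ((-311 - 171)*(-203 + 285))*(-72)) = 1/((2*(-54) - 189*(8 + 189)) + ((-311 - 171)*(-203 + 285))*(-72)) = 1/((-108 - 189*197) - 482*82*(-72)) = 1/((-108 - 1*37233) - 39524*(-72)) = 1/((-108 - 37233) + 2845728) = 1/(-37341 + 2845728) = 1/2808387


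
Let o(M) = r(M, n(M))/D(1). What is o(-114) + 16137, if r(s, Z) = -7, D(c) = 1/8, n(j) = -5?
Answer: 16081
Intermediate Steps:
D(c) = ⅛
o(M) = -56 (o(M) = -7/⅛ = -7*8 = -56)
o(-114) + 16137 = -56 + 16137 = 16081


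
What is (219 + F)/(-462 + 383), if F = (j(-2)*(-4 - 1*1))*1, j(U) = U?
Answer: -229/79 ≈ -2.8987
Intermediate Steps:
F = 10 (F = -2*(-4 - 1*1)*1 = -2*(-4 - 1)*1 = -2*(-5)*1 = 10*1 = 10)
(219 + F)/(-462 + 383) = (219 + 10)/(-462 + 383) = 229/(-79) = 229*(-1/79) = -229/79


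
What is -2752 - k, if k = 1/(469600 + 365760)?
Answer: -2298910721/835360 ≈ -2752.0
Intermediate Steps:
k = 1/835360 ≈ 1.1971e-6
-2752 - k = -2752 - 1*1/835360 = -2752 - 1/835360 = -2298910721/835360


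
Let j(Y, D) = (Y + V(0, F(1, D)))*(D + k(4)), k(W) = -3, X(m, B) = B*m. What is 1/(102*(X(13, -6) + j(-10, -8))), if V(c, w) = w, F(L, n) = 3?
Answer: -1/102 ≈ -0.0098039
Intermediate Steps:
j(Y, D) = (-3 + D)*(3 + Y) (j(Y, D) = (Y + 3)*(D - 3) = (3 + Y)*(-3 + D) = (-3 + D)*(3 + Y))
1/(102*(X(13, -6) + j(-10, -8))) = 1/(102*(-6*13 + (-9 - 3*(-10) + 3*(-8) - 8*(-10)))) = 1/(102*(-78 + (-9 + 30 - 24 + 80))) = 1/(102*(-78 + 77)) = 1/(102*(-1)) = 1/(-102) = -1/102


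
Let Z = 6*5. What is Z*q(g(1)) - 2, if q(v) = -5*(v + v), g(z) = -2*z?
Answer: 598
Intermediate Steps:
Z = 30
q(v) = -10*v
Z*q(g(1)) - 2 = 30*(-(-20)) - 2 = 30*(-10*(-2)) - 2 = 30*20 - 2 = 600 - 2 = 598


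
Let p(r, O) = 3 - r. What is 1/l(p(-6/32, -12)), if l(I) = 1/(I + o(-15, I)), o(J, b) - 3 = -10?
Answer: -61/16 ≈ -3.8125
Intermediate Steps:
o(J, b) = -7 (o(J, b) = 3 - 10 = -7)
l(I) = 1/(-7 + I) (l(I) = 1/(I - 7) = 1/(-7 + I))
1/l(p(-6/32, -12)) = 1/(1/(-7 + (3 - (-6)/32))) = 1/(1/(-7 + (3 - 1*(-3/16)))) = 1/(1/(-7 + (3 + 3/16))) = 1/(1/(-7 + 51/16)) = 1/(1/(-61/16)) = 1/(-16/61) = -61/16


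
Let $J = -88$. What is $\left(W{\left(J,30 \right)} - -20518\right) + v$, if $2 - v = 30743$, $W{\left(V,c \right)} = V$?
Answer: $-10311$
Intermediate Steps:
$v = -30741$ ($v = 2 - 30743 = -30741$)
$\left(W{\left(J,30 \right)} - -20518\right) + v = \left(-88 - -20518\right) - 30741 = \left(-88 + 20518\right) - 30741 = 20430 - 30741 = -10311$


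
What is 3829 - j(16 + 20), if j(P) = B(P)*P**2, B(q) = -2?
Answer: 6421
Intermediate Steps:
j(P) = -2*P**2
3829 - j(16 + 20) = 3829 - (-2)*(16 + 20)**2 = 3829 - (-2)*36**2 = 3829 - (-2)*1296 = 3829 - 1*(-2592) = 3829 + 2592 = 6421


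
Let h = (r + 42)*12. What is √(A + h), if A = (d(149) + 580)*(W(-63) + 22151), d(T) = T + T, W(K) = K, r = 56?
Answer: 26*√28690 ≈ 4403.9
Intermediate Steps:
d(T) = 2*T
A = 19393264 (A = (2*149 + 580)*(-63 + 22151) = (298 + 580)*22088 = 878*22088 = 19393264)
h = 1176 (h = (56 + 42)*12 = 98*12 = 1176)
√(A + h) = √(19393264 + 1176) = √19394440 = 26*√28690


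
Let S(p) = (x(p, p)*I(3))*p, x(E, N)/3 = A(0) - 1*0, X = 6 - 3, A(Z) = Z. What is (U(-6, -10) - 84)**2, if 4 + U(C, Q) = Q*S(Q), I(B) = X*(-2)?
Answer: 7744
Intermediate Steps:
X = 3
x(E, N) = 0 (x(E, N) = 3*(0 - 1*0) = 3*(0 + 0) = 3*0 = 0)
I(B) = -6 (I(B) = 3*(-2) = -6)
S(p) = 0 (S(p) = (0*(-6))*p = 0*p = 0)
U(C, Q) = -4 (U(C, Q) = -4 + Q*0 = -4 + 0 = -4)
(U(-6, -10) - 84)**2 = (-4 - 84)**2 = (-88)**2 = 7744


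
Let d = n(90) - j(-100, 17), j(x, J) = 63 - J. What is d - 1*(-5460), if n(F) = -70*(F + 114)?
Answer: -8866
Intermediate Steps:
n(F) = -7980 - 70*F (n(F) = -70*(114 + F) = -7980 - 70*F)
d = -14326 (d = (-7980 - 70*90) - (63 - 1*17) = (-7980 - 6300) - (63 - 17) = -14280 - 1*46 = -14280 - 46 = -14326)
d - 1*(-5460) = -14326 - 1*(-5460) = -14326 + 5460 = -8866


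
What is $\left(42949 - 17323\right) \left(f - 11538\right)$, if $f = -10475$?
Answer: $-564105138$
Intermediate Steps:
$\left(42949 - 17323\right) \left(f - 11538\right) = \left(42949 - 17323\right) \left(-10475 - 11538\right) = 25626 \left(-22013\right) = -564105138$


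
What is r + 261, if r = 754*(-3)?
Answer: -2001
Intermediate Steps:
r = -2262
r + 261 = -2262 + 261 = -2001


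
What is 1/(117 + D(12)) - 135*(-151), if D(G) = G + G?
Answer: 2874286/141 ≈ 20385.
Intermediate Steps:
D(G) = 2*G
1/(117 + D(12)) - 135*(-151) = 1/(117 + 2*12) - 135*(-151) = 1/(117 + 24) + 20385 = 1/141 + 20385 = 2874286/141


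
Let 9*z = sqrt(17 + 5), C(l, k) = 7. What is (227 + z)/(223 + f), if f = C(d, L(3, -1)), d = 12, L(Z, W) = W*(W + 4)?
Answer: 227/230 + sqrt(22)/2070 ≈ 0.98922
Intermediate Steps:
L(Z, W) = W*(4 + W)
f = 7
z = sqrt(22)/9 (z = sqrt(17 + 5)/9 = sqrt(22)/9 ≈ 0.52116)
(227 + z)/(223 + f) = (227 + sqrt(22)/9)/(223 + 7) = (227 + sqrt(22)/9)/230 = (227 + sqrt(22)/9)*(1/230) = 227/230 + sqrt(22)/2070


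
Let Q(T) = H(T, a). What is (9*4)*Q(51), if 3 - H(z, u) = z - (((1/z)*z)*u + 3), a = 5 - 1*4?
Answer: -1584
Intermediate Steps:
a = 1 (a = 5 - 4 = 1)
H(z, u) = 6 + u - z (H(z, u) = 3 - (z - (((1/z)*z)*u + 3)) = 3 - (z - ((z/z)*u + 3)) = 3 - (z - (1*u + 3)) = 3 - (z - (u + 3)) = 3 - (z - (3 + u)) = 3 - (z + (-3 - u)) = 3 - (-3 + z - u) = 3 + (3 + u - z) = 6 + u - z)
Q(T) = 7 - T (Q(T) = 6 + 1 - T = 7 - T)
(9*4)*Q(51) = (9*4)*(7 - 1*51) = 36*(7 - 51) = 36*(-44) = -1584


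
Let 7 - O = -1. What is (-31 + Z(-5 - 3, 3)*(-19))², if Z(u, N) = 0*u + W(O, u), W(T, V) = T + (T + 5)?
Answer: 184900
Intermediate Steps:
O = 8 (O = 7 - 1*(-1) = 7 + 1 = 8)
W(T, V) = 5 + 2*T (W(T, V) = T + (5 + T) = 5 + 2*T)
Z(u, N) = 21 (Z(u, N) = 0*u + (5 + 2*8) = 0 + (5 + 16) = 0 + 21 = 21)
(-31 + Z(-5 - 3, 3)*(-19))² = (-31 + 21*(-19))² = (-31 - 399)² = (-430)² = 184900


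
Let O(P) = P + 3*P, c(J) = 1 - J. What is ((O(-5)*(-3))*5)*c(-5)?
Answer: 1800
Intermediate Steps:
O(P) = 4*P
((O(-5)*(-3))*5)*c(-5) = (((4*(-5))*(-3))*5)*(1 - 1*(-5)) = (-20*(-3)*5)*(1 + 5) = (60*5)*6 = 300*6 = 1800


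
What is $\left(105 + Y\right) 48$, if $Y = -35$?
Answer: $3360$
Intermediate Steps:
$\left(105 + Y\right) 48 = \left(105 - 35\right) 48 = 70 \cdot 48 = 3360$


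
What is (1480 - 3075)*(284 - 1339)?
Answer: 1682725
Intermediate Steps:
(1480 - 3075)*(284 - 1339) = -1595*(-1055) = 1682725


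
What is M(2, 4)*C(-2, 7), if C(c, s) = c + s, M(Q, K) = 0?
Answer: 0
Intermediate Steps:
M(2, 4)*C(-2, 7) = 0*(-2 + 7) = 0*5 = 0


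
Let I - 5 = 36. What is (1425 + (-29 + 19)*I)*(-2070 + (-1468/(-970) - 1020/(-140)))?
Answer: -202935533/97 ≈ -2.0921e+6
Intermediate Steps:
I = 41 (I = 5 + 36 = 41)
(1425 + (-29 + 19)*I)*(-2070 + (-1468/(-970) - 1020/(-140))) = (1425 + (-29 + 19)*41)*(-2070 + (-1468/(-970) - 1020/(-140))) = (1425 - 10*41)*(-2070 + (-1468*(-1/970) - 1020*(-1/140))) = (1425 - 410)*(-2070 + (734/485 + 51/7)) = 1015*(-2070 + 29873/3395) = 1015*(-6997777/3395) = -202935533/97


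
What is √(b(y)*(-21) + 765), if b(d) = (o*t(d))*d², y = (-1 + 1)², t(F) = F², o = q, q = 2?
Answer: 3*√85 ≈ 27.659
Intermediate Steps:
o = 2
y = 0 (y = 0² = 0)
b(d) = 2*d⁴ (b(d) = (2*d²)*d² = 2*d⁴)
√(b(y)*(-21) + 765) = √((2*0⁴)*(-21) + 765) = √((2*0)*(-21) + 765) = √(0*(-21) + 765) = √(0 + 765) = √765 = 3*√85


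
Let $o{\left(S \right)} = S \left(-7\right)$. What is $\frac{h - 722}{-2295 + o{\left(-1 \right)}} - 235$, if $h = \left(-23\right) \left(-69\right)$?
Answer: $- \frac{538545}{2288} \approx -235.38$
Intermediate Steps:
$h = 1587$
$o{\left(S \right)} = - 7 S$
$\frac{h - 722}{-2295 + o{\left(-1 \right)}} - 235 = \frac{1587 - 722}{-2295 - -7} - 235 = \frac{865}{-2295 + 7} - 235 = \frac{865}{-2288} - 235 = 865 \left(- \frac{1}{2288}\right) - 235 = - \frac{865}{2288} - 235 = - \frac{538545}{2288}$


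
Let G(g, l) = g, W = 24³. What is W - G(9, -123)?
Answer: 13815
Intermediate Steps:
W = 13824
W - G(9, -123) = 13824 - 1*9 = 13824 - 9 = 13815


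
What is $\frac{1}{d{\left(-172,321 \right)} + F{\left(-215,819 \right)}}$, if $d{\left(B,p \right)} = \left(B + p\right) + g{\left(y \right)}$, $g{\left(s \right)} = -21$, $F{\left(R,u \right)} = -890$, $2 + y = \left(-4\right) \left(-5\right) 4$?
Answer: $- \frac{1}{762} \approx -0.0013123$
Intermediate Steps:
$y = 78$ ($y = -2 + \left(-4\right) \left(-5\right) 4 = -2 + 20 \cdot 4 = -2 + 80 = 78$)
$d{\left(B,p \right)} = -21 + B + p$ ($d{\left(B,p \right)} = \left(B + p\right) - 21 = -21 + B + p$)
$\frac{1}{d{\left(-172,321 \right)} + F{\left(-215,819 \right)}} = \frac{1}{\left(-21 - 172 + 321\right) - 890} = \frac{1}{128 - 890} = \frac{1}{-762} = - \frac{1}{762}$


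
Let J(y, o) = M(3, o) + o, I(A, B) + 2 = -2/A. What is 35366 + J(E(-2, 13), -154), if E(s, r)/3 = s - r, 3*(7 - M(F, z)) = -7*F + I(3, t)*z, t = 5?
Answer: 315802/9 ≈ 35089.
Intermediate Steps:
I(A, B) = -2 - 2/A
M(F, z) = 7 + 7*F/3 + 8*z/9 (M(F, z) = 7 - (-7*F + (-2 - 2/3)*z)/3 = 7 - (-7*F + (-2 - 2*⅓)*z)/3 = 7 - (-7*F + (-2 - ⅔)*z)/3 = 7 - (-7*F - 8*z/3)/3 = 7 + (7*F/3 + 8*z/9) = 7 + 7*F/3 + 8*z/9)
E(s, r) = -3*r + 3*s (E(s, r) = 3*(s - r) = -3*r + 3*s)
J(y, o) = 14 + 17*o/9 (J(y, o) = (7 + (7/3)*3 + 8*o/9) + o = (7 + 7 + 8*o/9) + o = (14 + 8*o/9) + o = 14 + 17*o/9)
35366 + J(E(-2, 13), -154) = 35366 + (14 + (17/9)*(-154)) = 35366 + (14 - 2618/9) = 35366 - 2492/9 = 315802/9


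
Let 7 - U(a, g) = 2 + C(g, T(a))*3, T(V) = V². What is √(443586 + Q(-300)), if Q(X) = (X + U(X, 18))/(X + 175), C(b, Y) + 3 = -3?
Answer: √277242635/25 ≈ 666.02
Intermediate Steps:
C(b, Y) = -6 (C(b, Y) = -3 - 3 = -6)
U(a, g) = 23 (U(a, g) = 7 - (2 - 6*3) = 7 - (2 - 18) = 7 - 1*(-16) = 7 + 16 = 23)
Q(X) = (23 + X)/(175 + X) (Q(X) = (X + 23)/(X + 175) = (23 + X)/(175 + X))
√(443586 + Q(-300)) = √(443586 + (23 - 300)/(175 - 300)) = √(443586 - 277/(-125)) = √(443586 - 1/125*(-277)) = √(443586 + 277/125) = √(55448527/125) = √277242635/25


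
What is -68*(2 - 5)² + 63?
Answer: -549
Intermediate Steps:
-68*(2 - 5)² + 63 = -68*(-3)² + 63 = -68*9 + 63 = -612 + 63 = -549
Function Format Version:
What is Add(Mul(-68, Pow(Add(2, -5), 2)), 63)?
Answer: -549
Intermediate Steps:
Add(Mul(-68, Pow(Add(2, -5), 2)), 63) = Add(Mul(-68, Pow(-3, 2)), 63) = Add(Mul(-68, 9), 63) = Add(-612, 63) = -549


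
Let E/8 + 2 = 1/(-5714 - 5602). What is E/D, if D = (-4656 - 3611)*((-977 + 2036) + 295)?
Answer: 22633/15833231211 ≈ 1.4295e-6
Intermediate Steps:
D = -11193518 (D = -8267*(1059 + 295) = -8267*1354 = -11193518)
E = -45266/2829 (E = -16 + 8/(-5714 - 5602) = -16 + 8/(-11316) = -16 + 8*(-1/11316) = -16 - 2/2829 = -45266/2829 ≈ -16.001)
E/D = -45266/2829/(-11193518) = -45266/2829*(-1/11193518) = 22633/15833231211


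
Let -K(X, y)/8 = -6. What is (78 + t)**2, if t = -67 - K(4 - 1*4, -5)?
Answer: 1369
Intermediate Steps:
K(X, y) = 48 (K(X, y) = -8*(-6) = 48)
t = -115 (t = -67 - 1*48 = -67 - 48 = -115)
(78 + t)**2 = (78 - 115)**2 = (-37)**2 = 1369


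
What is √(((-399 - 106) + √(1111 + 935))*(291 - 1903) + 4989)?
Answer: √(819049 - 1612*√2046) ≈ 863.79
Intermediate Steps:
√(((-399 - 106) + √(1111 + 935))*(291 - 1903) + 4989) = √((-505 + √2046)*(-1612) + 4989) = √((814060 - 1612*√2046) + 4989) = √(819049 - 1612*√2046)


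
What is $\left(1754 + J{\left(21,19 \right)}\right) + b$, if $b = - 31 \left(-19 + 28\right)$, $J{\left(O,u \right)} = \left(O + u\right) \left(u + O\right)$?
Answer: $3075$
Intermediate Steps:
$J{\left(O,u \right)} = \left(O + u\right)^{2}$ ($J{\left(O,u \right)} = \left(O + u\right) \left(O + u\right) = \left(O + u\right)^{2}$)
$b = -279$ ($b = \left(-31\right) 9 = -279$)
$\left(1754 + J{\left(21,19 \right)}\right) + b = \left(1754 + \left(21 + 19\right)^{2}\right) - 279 = \left(1754 + 40^{2}\right) - 279 = \left(1754 + 1600\right) - 279 = 3354 - 279 = 3075$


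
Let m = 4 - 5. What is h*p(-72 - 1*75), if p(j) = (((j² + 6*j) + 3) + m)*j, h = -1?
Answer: 3047163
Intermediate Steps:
m = -1
p(j) = j*(2 + j² + 6*j) (p(j) = (((j² + 6*j) + 3) - 1)*j = ((3 + j² + 6*j) - 1)*j = (2 + j² + 6*j)*j = j*(2 + j² + 6*j))
h*p(-72 - 1*75) = -(-72 - 1*75)*(2 + (-72 - 1*75)² + 6*(-72 - 1*75)) = -(-72 - 75)*(2 + (-72 - 75)² + 6*(-72 - 75)) = -(-147)*(2 + (-147)² + 6*(-147)) = -(-147)*(2 + 21609 - 882) = -(-147)*20729 = -1*(-3047163) = 3047163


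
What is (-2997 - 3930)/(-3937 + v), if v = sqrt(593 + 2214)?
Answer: 27271599/15497162 + 6927*sqrt(2807)/15497162 ≈ 1.7835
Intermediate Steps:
v = sqrt(2807) ≈ 52.981
(-2997 - 3930)/(-3937 + v) = (-2997 - 3930)/(-3937 + sqrt(2807)) = -6927/(-3937 + sqrt(2807))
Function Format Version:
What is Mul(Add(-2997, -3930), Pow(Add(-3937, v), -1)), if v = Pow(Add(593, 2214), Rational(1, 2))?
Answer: Add(Rational(27271599, 15497162), Mul(Rational(6927, 15497162), Pow(2807, Rational(1, 2)))) ≈ 1.7835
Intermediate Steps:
v = Pow(2807, Rational(1, 2)) ≈ 52.981
Mul(Add(-2997, -3930), Pow(Add(-3937, v), -1)) = Mul(Add(-2997, -3930), Pow(Add(-3937, Pow(2807, Rational(1, 2))), -1)) = Mul(-6927, Pow(Add(-3937, Pow(2807, Rational(1, 2))), -1))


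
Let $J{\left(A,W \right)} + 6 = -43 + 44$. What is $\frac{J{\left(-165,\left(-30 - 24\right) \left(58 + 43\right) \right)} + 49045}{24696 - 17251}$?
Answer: $\frac{9808}{1489} \approx 6.587$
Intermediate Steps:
$J{\left(A,W \right)} = -5$ ($J{\left(A,W \right)} = -6 + \left(-43 + 44\right) = -6 + 1 = -5$)
$\frac{J{\left(-165,\left(-30 - 24\right) \left(58 + 43\right) \right)} + 49045}{24696 - 17251} = \frac{-5 + 49045}{24696 - 17251} = \frac{49040}{7445} = 49040 \cdot \frac{1}{7445} = \frac{9808}{1489}$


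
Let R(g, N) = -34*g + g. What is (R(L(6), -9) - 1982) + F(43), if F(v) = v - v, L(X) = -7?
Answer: -1751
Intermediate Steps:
F(v) = 0
R(g, N) = -33*g
(R(L(6), -9) - 1982) + F(43) = (-33*(-7) - 1982) + 0 = (231 - 1982) + 0 = -1751 + 0 = -1751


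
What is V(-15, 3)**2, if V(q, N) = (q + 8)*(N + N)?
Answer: 1764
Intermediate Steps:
V(q, N) = 2*N*(8 + q) (V(q, N) = (8 + q)*(2*N) = 2*N*(8 + q))
V(-15, 3)**2 = (2*3*(8 - 15))**2 = (2*3*(-7))**2 = (-42)**2 = 1764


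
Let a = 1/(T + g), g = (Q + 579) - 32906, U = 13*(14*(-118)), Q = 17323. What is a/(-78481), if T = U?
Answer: 1/2862986880 ≈ 3.4929e-10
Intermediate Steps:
U = -21476 (U = 13*(-1652) = -21476)
T = -21476
g = -15004 (g = (17323 + 579) - 32906 = 17902 - 32906 = -15004)
a = -1/36480 (a = 1/(-21476 - 15004) = 1/(-36480) = -1/36480 ≈ -2.7412e-5)
a/(-78481) = -1/36480/(-78481) = -1/36480*(-1/78481) = 1/2862986880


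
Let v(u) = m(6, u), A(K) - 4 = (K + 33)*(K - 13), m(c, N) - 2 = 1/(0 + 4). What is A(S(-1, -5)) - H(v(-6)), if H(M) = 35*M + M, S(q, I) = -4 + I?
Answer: -605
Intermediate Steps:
m(c, N) = 9/4 (m(c, N) = 2 + 1/(0 + 4) = 2 + 1/4 = 2 + ¼ = 9/4)
A(K) = 4 + (-13 + K)*(33 + K) (A(K) = 4 + (K + 33)*(K - 13) = 4 + (33 + K)*(-13 + K) = 4 + (-13 + K)*(33 + K))
v(u) = 9/4
H(M) = 36*M
A(S(-1, -5)) - H(v(-6)) = (-425 + (-4 - 5)² + 20*(-4 - 5)) - 36*9/4 = (-425 + (-9)² + 20*(-9)) - 1*81 = (-425 + 81 - 180) - 81 = -524 - 81 = -605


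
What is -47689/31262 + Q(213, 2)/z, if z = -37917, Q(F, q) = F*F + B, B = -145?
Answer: -292910591/107760114 ≈ -2.7182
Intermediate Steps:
Q(F, q) = -145 + F² (Q(F, q) = F*F - 145 = F² - 145 = -145 + F²)
-47689/31262 + Q(213, 2)/z = -47689/31262 + (-145 + 213²)/(-37917) = -47689*1/31262 + (-145 + 45369)*(-1/37917) = -47689/31262 + 45224*(-1/37917) = -47689/31262 - 45224/37917 = -292910591/107760114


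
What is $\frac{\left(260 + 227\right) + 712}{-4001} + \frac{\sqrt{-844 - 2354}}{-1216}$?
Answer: $- \frac{1199}{4001} - \frac{i \sqrt{3198}}{1216} \approx -0.29967 - 0.046506 i$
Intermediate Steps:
$\frac{\left(260 + 227\right) + 712}{-4001} + \frac{\sqrt{-844 - 2354}}{-1216} = \left(487 + 712\right) \left(- \frac{1}{4001}\right) + \sqrt{-3198} \left(- \frac{1}{1216}\right) = 1199 \left(- \frac{1}{4001}\right) + i \sqrt{3198} \left(- \frac{1}{1216}\right) = - \frac{1199}{4001} - \frac{i \sqrt{3198}}{1216}$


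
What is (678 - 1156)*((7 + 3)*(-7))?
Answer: 33460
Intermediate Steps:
(678 - 1156)*((7 + 3)*(-7)) = -4780*(-7) = -478*(-70) = 33460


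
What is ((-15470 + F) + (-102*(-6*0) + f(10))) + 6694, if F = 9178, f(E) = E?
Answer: 412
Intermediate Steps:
((-15470 + F) + (-102*(-6*0) + f(10))) + 6694 = ((-15470 + 9178) + (-102*(-6*0) + 10)) + 6694 = (-6292 + (-102*0 + 10)) + 6694 = (-6292 + (-17*0 + 10)) + 6694 = (-6292 + (0 + 10)) + 6694 = (-6292 + 10) + 6694 = -6282 + 6694 = 412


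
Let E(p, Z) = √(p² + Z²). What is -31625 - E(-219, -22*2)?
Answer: -31625 - √49897 ≈ -31848.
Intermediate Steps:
E(p, Z) = √(Z² + p²)
-31625 - E(-219, -22*2) = -31625 - √((-22*2)² + (-219)²) = -31625 - √((-44)² + 47961) = -31625 - √(1936 + 47961) = -31625 - √49897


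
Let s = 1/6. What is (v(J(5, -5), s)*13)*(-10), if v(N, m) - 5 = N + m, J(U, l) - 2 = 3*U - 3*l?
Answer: -14495/3 ≈ -4831.7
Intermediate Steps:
s = ⅙ ≈ 0.16667
J(U, l) = 2 - 3*l + 3*U (J(U, l) = 2 + (3*U - 3*l) = 2 + (-3*l + 3*U) = 2 - 3*l + 3*U)
v(N, m) = 5 + N + m (v(N, m) = 5 + (N + m) = 5 + N + m)
(v(J(5, -5), s)*13)*(-10) = ((5 + (2 - 3*(-5) + 3*5) + ⅙)*13)*(-10) = ((5 + (2 + 15 + 15) + ⅙)*13)*(-10) = ((5 + 32 + ⅙)*13)*(-10) = ((223/6)*13)*(-10) = (2899/6)*(-10) = -14495/3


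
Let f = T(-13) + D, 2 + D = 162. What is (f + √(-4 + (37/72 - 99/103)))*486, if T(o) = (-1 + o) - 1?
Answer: 70470 + 81*I*√6794086/206 ≈ 70470.0 + 1024.9*I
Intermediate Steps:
D = 160 (D = -2 + 162 = 160)
T(o) = -2 + o
f = 145 (f = (-2 - 13) + 160 = -15 + 160 = 145)
(f + √(-4 + (37/72 - 99/103)))*486 = (145 + √(-4 + (37/72 - 99/103)))*486 = (145 + √(-4 - 3317/7416))*486 = (145 + √(-32981/7416))*486 = (145 + I*√6794086/1236)*486 = 70470 + 81*I*√6794086/206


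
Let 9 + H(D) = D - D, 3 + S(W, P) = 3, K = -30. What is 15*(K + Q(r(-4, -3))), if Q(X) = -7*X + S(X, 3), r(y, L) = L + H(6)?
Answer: 810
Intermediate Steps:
S(W, P) = 0 (S(W, P) = -3 + 3 = 0)
H(D) = -9 (H(D) = -9 + (D - D) = -9 + 0 = -9)
r(y, L) = -9 + L (r(y, L) = L - 9 = -9 + L)
Q(X) = -7*X (Q(X) = -7*X + 0 = -7*X)
15*(K + Q(r(-4, -3))) = 15*(-30 - 7*(-9 - 3)) = 15*(-30 - 7*(-12)) = 15*(-30 + 84) = 15*54 = 810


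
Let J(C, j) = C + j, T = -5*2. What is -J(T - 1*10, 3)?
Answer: 17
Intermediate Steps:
T = -10
-J(T - 1*10, 3) = -((-10 - 1*10) + 3) = -((-10 - 10) + 3) = -(-20 + 3) = -1*(-17) = 17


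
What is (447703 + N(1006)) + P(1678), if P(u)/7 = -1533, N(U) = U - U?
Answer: 436972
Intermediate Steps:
N(U) = 0
P(u) = -10731 (P(u) = 7*(-1533) = -10731)
(447703 + N(1006)) + P(1678) = (447703 + 0) - 10731 = 447703 - 10731 = 436972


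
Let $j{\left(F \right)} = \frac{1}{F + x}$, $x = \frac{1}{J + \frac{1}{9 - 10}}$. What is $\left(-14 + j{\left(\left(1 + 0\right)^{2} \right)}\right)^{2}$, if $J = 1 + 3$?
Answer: $\frac{2809}{16} \approx 175.56$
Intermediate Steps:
$J = 4$
$x = \frac{1}{3}$ ($x = \frac{1}{4 + \frac{1}{9 - 10}} = \frac{1}{4 + \frac{1}{-1}} = \frac{1}{4 - 1} = \frac{1}{3} \approx 0.33333$)
$j{\left(F \right)} = \frac{1}{\frac{1}{3} + F}$ ($j{\left(F \right)} = \frac{1}{F + \frac{1}{3}} = \frac{1}{\frac{1}{3} + F}$)
$\left(-14 + j{\left(\left(1 + 0\right)^{2} \right)}\right)^{2} = \left(-14 + \frac{3}{1 + 3 \left(1 + 0\right)^{2}}\right)^{2} = \left(-14 + \frac{3}{1 + 3 \cdot 1^{2}}\right)^{2} = \left(-14 + \frac{3}{1 + 3 \cdot 1}\right)^{2} = \left(-14 + \frac{3}{1 + 3}\right)^{2} = \left(-14 + \frac{3}{4}\right)^{2} = \left(- \frac{53}{4}\right)^{2} = \frac{2809}{16}$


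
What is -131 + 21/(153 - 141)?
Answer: -517/4 ≈ -129.25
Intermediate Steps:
-131 + 21/(153 - 141) = -131 + 21/12 = -131 + 21*(1/12) = -131 + 7/4 = -517/4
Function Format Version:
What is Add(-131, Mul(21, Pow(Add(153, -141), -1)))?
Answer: Rational(-517, 4) ≈ -129.25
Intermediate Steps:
Add(-131, Mul(21, Pow(Add(153, -141), -1))) = Add(-131, Mul(21, Pow(12, -1))) = Add(-131, Mul(21, Rational(1, 12))) = Add(-131, Rational(7, 4)) = Rational(-517, 4)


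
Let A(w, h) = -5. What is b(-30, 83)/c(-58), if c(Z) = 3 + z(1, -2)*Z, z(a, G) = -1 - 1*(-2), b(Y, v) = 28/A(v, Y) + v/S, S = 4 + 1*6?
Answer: -27/550 ≈ -0.049091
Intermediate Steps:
S = 10 (S = 4 + 6 = 10)
b(Y, v) = -28/5 + v/10 (b(Y, v) = 28/(-5) + v/10 = 28*(-1/5) + v*(1/10) = -28/5 + v/10)
z(a, G) = 1 (z(a, G) = -1 + 2 = 1)
c(Z) = 3 + Z (c(Z) = 3 + 1*Z = 3 + Z)
b(-30, 83)/c(-58) = (-28/5 + (1/10)*83)/(3 - 58) = (-28/5 + 83/10)/(-55) = (27/10)*(-1/55) = -27/550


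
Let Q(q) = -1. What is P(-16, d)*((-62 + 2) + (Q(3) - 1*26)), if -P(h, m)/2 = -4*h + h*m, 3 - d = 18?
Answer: 52896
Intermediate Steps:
d = -15 (d = 3 - 1*18 = 3 - 18 = -15)
P(h, m) = 8*h - 2*h*m (P(h, m) = -2*(-4*h + h*m) = 8*h - 2*h*m)
P(-16, d)*((-62 + 2) + (Q(3) - 1*26)) = (2*(-16)*(4 - 1*(-15)))*((-62 + 2) + (-1 - 1*26)) = (2*(-16)*(4 + 15))*(-60 + (-1 - 26)) = (2*(-16)*19)*(-60 - 27) = -608*(-87) = 52896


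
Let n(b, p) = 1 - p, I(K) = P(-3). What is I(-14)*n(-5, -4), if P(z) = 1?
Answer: 5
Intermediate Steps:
I(K) = 1
I(-14)*n(-5, -4) = 1*(1 - 1*(-4)) = 1*(1 + 4) = 1*5 = 5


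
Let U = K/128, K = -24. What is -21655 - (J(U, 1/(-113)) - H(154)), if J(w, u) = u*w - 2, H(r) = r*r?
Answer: 3729901/1808 ≈ 2063.0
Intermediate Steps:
U = -3/16 (U = -24/128 = -24*1/128 = -3/16 ≈ -0.18750)
H(r) = r²
J(w, u) = -2 + u*w
-21655 - (J(U, 1/(-113)) - H(154)) = -21655 - ((-2 - 3/16/(-113)) - 1*154²) = -21655 - ((-2 - 1/113*(-3/16)) - 1*23716) = -21655 - ((-2 + 3/1808) - 23716) = -21655 - (-3613/1808 - 23716) = -21655 - 1*(-42882141/1808) = -21655 + 42882141/1808 = 3729901/1808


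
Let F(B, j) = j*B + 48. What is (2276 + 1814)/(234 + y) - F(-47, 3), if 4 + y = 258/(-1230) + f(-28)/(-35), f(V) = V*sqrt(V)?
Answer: 245940360091/2219822537 - 275011600*I*sqrt(7)/2219822537 ≈ 110.79 - 0.32778*I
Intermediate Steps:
f(V) = V**(3/2)
y = -863/205 + 8*I*sqrt(7)/5 (y = -4 + (258/(-1230) + (-28)**(3/2)/(-35)) = -4 + (258*(-1/1230) - 56*I*sqrt(7)*(-1/35)) = -4 + (-43/205 + 8*I*sqrt(7)/5) = -863/205 + 8*I*sqrt(7)/5 ≈ -4.2098 + 4.2332*I)
F(B, j) = 48 + B*j (F(B, j) = B*j + 48 = 48 + B*j)
(2276 + 1814)/(234 + y) - F(-47, 3) = (2276 + 1814)/(234 + (-863/205 + 8*I*sqrt(7)/5)) - (48 - 47*3) = 4090/(47107/205 + 8*I*sqrt(7)/5) - (48 - 141) = 4090/(47107/205 + 8*I*sqrt(7)/5) - 1*(-93) = 4090/(47107/205 + 8*I*sqrt(7)/5) + 93 = 93 + 4090/(47107/205 + 8*I*sqrt(7)/5)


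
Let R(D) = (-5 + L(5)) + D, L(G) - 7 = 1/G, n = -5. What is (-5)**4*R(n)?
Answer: -1750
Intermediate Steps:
L(G) = 7 + 1/G
R(D) = 11/5 + D (R(D) = (-5 + (7 + 1/5)) + D = (-5 + 36/5) + D = 11/5 + D)
(-5)**4*R(n) = (-5)**4*(11/5 - 5) = 625*(-14/5) = -1750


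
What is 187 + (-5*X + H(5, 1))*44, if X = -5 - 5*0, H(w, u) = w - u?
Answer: 1463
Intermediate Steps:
X = -5 (X = -5 + 0 = -5)
187 + (-5*X + H(5, 1))*44 = 187 + (-5*(-5) + (5 - 1*1))*44 = 187 + (25 + (5 - 1))*44 = 187 + (25 + 4)*44 = 187 + 29*44 = 187 + 1276 = 1463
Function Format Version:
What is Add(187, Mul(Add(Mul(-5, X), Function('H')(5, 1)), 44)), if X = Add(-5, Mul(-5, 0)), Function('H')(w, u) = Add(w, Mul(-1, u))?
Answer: 1463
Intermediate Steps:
X = -5 (X = Add(-5, 0) = -5)
Add(187, Mul(Add(Mul(-5, X), Function('H')(5, 1)), 44)) = Add(187, Mul(Add(Mul(-5, -5), Add(5, Mul(-1, 1))), 44)) = Add(187, Mul(Add(25, Add(5, -1)), 44)) = Add(187, Mul(Add(25, 4), 44)) = Add(187, Mul(29, 44)) = Add(187, 1276) = 1463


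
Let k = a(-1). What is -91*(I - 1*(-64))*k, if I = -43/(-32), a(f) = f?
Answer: 190281/32 ≈ 5946.3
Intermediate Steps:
k = -1
I = 43/32 (I = -43*(-1/32) = 43/32 ≈ 1.3438)
-91*(I - 1*(-64))*k = -91*(43/32 - 1*(-64))*(-1) = -91*(43/32 + 64)*(-1) = -190281*(-1)/32 = -91*(-2091/32) = 190281/32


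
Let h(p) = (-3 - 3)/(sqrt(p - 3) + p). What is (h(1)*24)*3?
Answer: 432*I/(sqrt(2) - I) ≈ -144.0 + 203.65*I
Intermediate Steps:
h(p) = -6/(p + sqrt(-3 + p)) (h(p) = -6/(sqrt(-3 + p) + p) = -6/(p + sqrt(-3 + p)))
(h(1)*24)*3 = (-6/(1 + sqrt(-3 + 1))*24)*3 = (-6/(1 + sqrt(-2))*24)*3 = (-6/(1 + I*sqrt(2))*24)*3 = -144/(1 + I*sqrt(2))*3 = -432/(1 + I*sqrt(2))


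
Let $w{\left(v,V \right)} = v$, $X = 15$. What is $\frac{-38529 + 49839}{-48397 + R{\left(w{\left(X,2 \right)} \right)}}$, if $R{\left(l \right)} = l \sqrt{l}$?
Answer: $- \frac{273685035}{1171133117} - \frac{84825 \sqrt{15}}{1171133117} \approx -0.23397$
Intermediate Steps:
$R{\left(l \right)} = l^{\frac{3}{2}}$
$\frac{-38529 + 49839}{-48397 + R{\left(w{\left(X,2 \right)} \right)}} = \frac{-38529 + 49839}{-48397 + 15^{\frac{3}{2}}} = \frac{11310}{-48397 + 15 \sqrt{15}}$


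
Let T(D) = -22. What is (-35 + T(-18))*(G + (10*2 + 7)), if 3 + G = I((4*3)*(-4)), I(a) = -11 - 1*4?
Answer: -513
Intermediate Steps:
I(a) = -15 (I(a) = -11 - 4 = -15)
G = -18 (G = -3 - 15 = -18)
(-35 + T(-18))*(G + (10*2 + 7)) = (-35 - 22)*(-18 + (10*2 + 7)) = -57*(-18 + (20 + 7)) = -57*(-18 + 27) = -57*9 = -513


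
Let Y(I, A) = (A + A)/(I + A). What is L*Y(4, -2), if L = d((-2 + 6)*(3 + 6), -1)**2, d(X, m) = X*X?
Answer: -3359232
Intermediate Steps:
Y(I, A) = 2*A/(A + I) (Y(I, A) = (2*A)/(A + I) = 2*A/(A + I))
d(X, m) = X**2
L = 1679616 (L = (((-2 + 6)*(3 + 6))**2)**2 = ((4*9)**2)**2 = (36**2)**2 = 1296**2 = 1679616)
L*Y(4, -2) = 1679616*(2*(-2)/(-2 + 4)) = 1679616*(2*(-2)/2) = 1679616*(2*(-2)*(1/2)) = 1679616*(-2) = -3359232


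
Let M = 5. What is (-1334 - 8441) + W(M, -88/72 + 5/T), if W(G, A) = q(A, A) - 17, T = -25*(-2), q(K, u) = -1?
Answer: -9793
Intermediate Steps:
T = 50
W(G, A) = -18 (W(G, A) = -1 - 17 = -18)
(-1334 - 8441) + W(M, -88/72 + 5/T) = (-1334 - 8441) - 18 = -9775 - 18 = -9793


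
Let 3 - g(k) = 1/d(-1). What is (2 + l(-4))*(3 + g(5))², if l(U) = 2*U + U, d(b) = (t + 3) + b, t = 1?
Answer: -2890/9 ≈ -321.11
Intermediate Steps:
d(b) = 4 + b (d(b) = (1 + 3) + b = 4 + b)
g(k) = 8/3 (g(k) = 3 - 1/(4 - 1) = 3 - 1/3 = 3 - 1*⅓ = 3 - ⅓ = 8/3)
l(U) = 3*U
(2 + l(-4))*(3 + g(5))² = (2 + 3*(-4))*(3 + 8/3)² = (2 - 12)*(17/3)² = -10*289/9 = -2890/9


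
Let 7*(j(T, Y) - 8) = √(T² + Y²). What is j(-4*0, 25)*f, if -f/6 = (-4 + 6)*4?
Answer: -3888/7 ≈ -555.43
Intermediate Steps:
j(T, Y) = 8 + √(T² + Y²)/7
f = -48 (f = -6*(-4 + 6)*4 = -12*4 = -6*8 = -48)
j(-4*0, 25)*f = (8 + √((-4*0)² + 25²)/7)*(-48) = (8 + √(0² + 625)/7)*(-48) = (8 + √(0 + 625)/7)*(-48) = (8 + √625/7)*(-48) = (8 + (⅐)*25)*(-48) = (8 + 25/7)*(-48) = (81/7)*(-48) = -3888/7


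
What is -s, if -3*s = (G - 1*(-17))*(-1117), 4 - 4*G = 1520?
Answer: 404354/3 ≈ 1.3478e+5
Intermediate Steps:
G = -379 (G = 1 - ¼*1520 = 1 - 380 = -379)
s = -404354/3 (s = -(-379 - 1*(-17))*(-1117)/3 = -(-379 + 17)*(-1117)/3 = -(-362)*(-1117)/3 = -⅓*404354 = -404354/3 ≈ -1.3478e+5)
-s = -1*(-404354/3) = 404354/3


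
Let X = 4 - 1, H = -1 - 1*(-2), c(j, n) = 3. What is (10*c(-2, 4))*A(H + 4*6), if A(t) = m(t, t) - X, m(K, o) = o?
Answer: 660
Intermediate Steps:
H = 1 (H = -1 + 2 = 1)
X = 3
A(t) = -3 + t (A(t) = t - 1*3 = t - 3 = -3 + t)
(10*c(-2, 4))*A(H + 4*6) = (10*3)*(-3 + (1 + 4*6)) = 30*(-3 + (1 + 24)) = 30*(-3 + 25) = 30*22 = 660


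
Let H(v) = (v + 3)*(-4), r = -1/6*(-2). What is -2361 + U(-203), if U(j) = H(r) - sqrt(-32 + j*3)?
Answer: -7123/3 - I*sqrt(641) ≈ -2374.3 - 25.318*I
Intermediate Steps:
r = 1/3 (r = -1*1/6*(-2) = -1/6*(-2) = 1/3 ≈ 0.33333)
H(v) = -12 - 4*v (H(v) = (3 + v)*(-4) = -12 - 4*v)
U(j) = -40/3 - sqrt(-32 + 3*j) (U(j) = (-12 - 4*1/3) - sqrt(-32 + j*3) = (-12 - 4/3) - sqrt(-32 + 3*j) = -40/3 - sqrt(-32 + 3*j))
-2361 + U(-203) = -2361 + (-40/3 - sqrt(-32 + 3*(-203))) = -2361 + (-40/3 - sqrt(-32 - 609)) = -2361 + (-40/3 - sqrt(-641)) = -2361 + (-40/3 - I*sqrt(641)) = -7123/3 - I*sqrt(641)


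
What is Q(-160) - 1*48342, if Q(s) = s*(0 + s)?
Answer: -22742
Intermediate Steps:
Q(s) = s² (Q(s) = s*s = s²)
Q(-160) - 1*48342 = (-160)² - 1*48342 = 25600 - 48342 = -22742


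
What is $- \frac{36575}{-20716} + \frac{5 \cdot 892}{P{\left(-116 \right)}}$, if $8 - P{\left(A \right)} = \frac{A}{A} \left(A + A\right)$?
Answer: $\frac{632321}{31074} \approx 20.349$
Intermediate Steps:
$P{\left(A \right)} = 8 - 2 A$ ($P{\left(A \right)} = 8 - \frac{A}{A} \left(A + A\right) = 8 - 1 \cdot 2 A = 8 - 2 A$)
$- \frac{36575}{-20716} + \frac{5 \cdot 892}{P{\left(-116 \right)}} = - \frac{36575}{-20716} + \frac{5 \cdot 892}{8 - -232} = \left(-36575\right) \left(- \frac{1}{20716}\right) + \frac{4460}{8 + 232} = \frac{36575}{20716} + \frac{4460}{240} = \frac{36575}{20716} + 4460 \cdot \frac{1}{240} = \frac{36575}{20716} + \frac{223}{12} = \frac{632321}{31074}$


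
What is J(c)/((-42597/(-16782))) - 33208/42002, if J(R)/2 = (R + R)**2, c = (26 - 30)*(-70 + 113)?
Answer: 27803894710972/298193199 ≈ 93241.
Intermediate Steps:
c = -172 (c = -4*43 = -172)
J(R) = 8*R**2 (J(R) = 2*(R + R)**2 = 2*(2*R)**2 = 2*(4*R**2) = 8*R**2)
J(c)/((-42597/(-16782))) - 33208/42002 = (8*(-172)**2)/((-42597/(-16782))) - 33208/42002 = (8*29584)/((-42597*(-1/16782))) - 33208*1/42002 = 236672/(14199/5594) - 16604/21001 = 236672*(5594/14199) - 16604/21001 = 1323943168/14199 - 16604/21001 = 27803894710972/298193199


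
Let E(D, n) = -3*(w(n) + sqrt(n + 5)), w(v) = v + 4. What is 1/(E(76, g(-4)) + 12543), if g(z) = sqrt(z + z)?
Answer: -1/(-12531 + 3*sqrt(5 + 2*I*sqrt(2)) + 6*I*sqrt(2)) ≈ 7.9846e-5 + 6.5767e-8*I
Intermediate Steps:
w(v) = 4 + v
g(z) = sqrt(2)*sqrt(z) (g(z) = sqrt(2*z) = sqrt(2)*sqrt(z))
E(D, n) = -12 - 3*n - 3*sqrt(5 + n) (E(D, n) = -3*((4 + n) + sqrt(n + 5)) = -3*((4 + n) + sqrt(5 + n)) = -3*(4 + n + sqrt(5 + n)) = -12 - 3*n - 3*sqrt(5 + n))
1/(E(76, g(-4)) + 12543) = 1/((-12 - 3*sqrt(2)*sqrt(-4) - 3*sqrt(5 + sqrt(2)*sqrt(-4))) + 12543) = 1/((-12 - 3*sqrt(2)*2*I - 3*sqrt(5 + sqrt(2)*(2*I))) + 12543) = 1/((-12 - 6*I*sqrt(2) - 3*sqrt(5 + 2*I*sqrt(2))) + 12543) = 1/((-12 - 3*sqrt(5 + 2*I*sqrt(2)) - 6*I*sqrt(2)) + 12543) = 1/(12531 - 3*sqrt(5 + 2*I*sqrt(2)) - 6*I*sqrt(2))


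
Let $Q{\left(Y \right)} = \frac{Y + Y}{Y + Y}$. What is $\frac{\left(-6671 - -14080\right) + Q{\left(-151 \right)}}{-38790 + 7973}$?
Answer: $- \frac{7410}{30817} \approx -0.24045$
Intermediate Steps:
$Q{\left(Y \right)} = 1$ ($Q{\left(Y \right)} = \frac{2 Y}{2 Y} = 2 Y \frac{1}{2 Y} = 1$)
$\frac{\left(-6671 - -14080\right) + Q{\left(-151 \right)}}{-38790 + 7973} = \frac{\left(-6671 - -14080\right) + 1}{-38790 + 7973} = \frac{\left(-6671 + 14080\right) + 1}{-30817} = \left(7409 + 1\right) \left(- \frac{1}{30817}\right) = 7410 \left(- \frac{1}{30817}\right) = - \frac{7410}{30817}$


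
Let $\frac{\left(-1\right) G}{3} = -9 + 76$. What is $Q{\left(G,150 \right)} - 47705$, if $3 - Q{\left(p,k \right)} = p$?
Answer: $-47501$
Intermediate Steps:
$G = -201$ ($G = - 3 \left(-9 + 76\right) = \left(-3\right) 67 = -201$)
$Q{\left(p,k \right)} = 3 - p$
$Q{\left(G,150 \right)} - 47705 = \left(3 - -201\right) - 47705 = \left(3 + 201\right) - 47705 = 204 - 47705 = -47501$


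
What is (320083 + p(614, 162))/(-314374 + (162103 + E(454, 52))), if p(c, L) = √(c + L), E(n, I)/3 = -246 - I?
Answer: -320083/153165 - 2*√194/153165 ≈ -2.0900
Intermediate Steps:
E(n, I) = -738 - 3*I (E(n, I) = 3*(-246 - I) = -738 - 3*I)
p(c, L) = √(L + c)
(320083 + p(614, 162))/(-314374 + (162103 + E(454, 52))) = (320083 + √(162 + 614))/(-314374 + (162103 + (-738 - 3*52))) = (320083 + √776)/(-314374 + (162103 + (-738 - 156))) = (320083 + 2*√194)/(-314374 + (162103 - 894)) = (320083 + 2*√194)/(-314374 + 161209) = (320083 + 2*√194)/(-153165) = (320083 + 2*√194)*(-1/153165) = -320083/153165 - 2*√194/153165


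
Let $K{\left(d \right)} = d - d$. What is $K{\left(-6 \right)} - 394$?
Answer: $-394$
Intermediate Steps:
$K{\left(d \right)} = 0$
$K{\left(-6 \right)} - 394 = 0 - 394 = -394$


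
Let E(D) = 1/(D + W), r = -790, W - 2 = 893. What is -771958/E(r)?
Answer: -81055590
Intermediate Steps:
W = 895 (W = 2 + 893 = 895)
E(D) = 1/(895 + D) (E(D) = 1/(D + 895) = 1/(895 + D))
-771958/E(r) = -771958/(1/(895 - 790)) = -771958/(1/105) = -771958/1/105 = -771958*105 = -81055590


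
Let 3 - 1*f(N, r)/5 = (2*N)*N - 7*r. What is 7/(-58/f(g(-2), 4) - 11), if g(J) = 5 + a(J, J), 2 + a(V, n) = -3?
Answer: -1085/1763 ≈ -0.61543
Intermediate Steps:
a(V, n) = -5 (a(V, n) = -2 - 3 = -5)
g(J) = 0 (g(J) = 5 - 5 = 0)
f(N, r) = 15 - 10*N² + 35*r (f(N, r) = 15 - 5*((2*N)*N - 7*r) = 15 - 5*(2*N² - 7*r) = 15 - 5*(-7*r + 2*N²) = 15 + (-10*N² + 35*r) = 15 - 10*N² + 35*r)
7/(-58/f(g(-2), 4) - 11) = 7/(-58/(15 - 10*0² + 35*4) - 11) = 7/(-58/(15 - 10*0 + 140) - 11) = 7/(-58/(15 + 0 + 140) - 11) = 7/(-58/155 - 11) = 7/(-1763/155) = -155/1763*7 = -1085/1763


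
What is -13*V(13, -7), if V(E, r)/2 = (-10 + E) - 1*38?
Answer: 910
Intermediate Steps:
V(E, r) = -96 + 2*E (V(E, r) = 2*((-10 + E) - 1*38) = 2*((-10 + E) - 38) = 2*(-48 + E) = -96 + 2*E)
-13*V(13, -7) = -13*(-96 + 2*13) = -13*(-96 + 26) = -13*(-70) = 910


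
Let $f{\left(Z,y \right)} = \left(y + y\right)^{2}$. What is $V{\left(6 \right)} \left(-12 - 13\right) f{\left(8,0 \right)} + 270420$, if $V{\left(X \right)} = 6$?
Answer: $270420$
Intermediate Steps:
$f{\left(Z,y \right)} = 4 y^{2}$ ($f{\left(Z,y \right)} = \left(2 y\right)^{2} = 4 y^{2}$)
$V{\left(6 \right)} \left(-12 - 13\right) f{\left(8,0 \right)} + 270420 = 6 \left(-12 - 13\right) 4 \cdot 0^{2} + 270420 = 6 \left(-25\right) 4 \cdot 0 + 270420 = \left(-150\right) 0 + 270420 = 0 + 270420 = 270420$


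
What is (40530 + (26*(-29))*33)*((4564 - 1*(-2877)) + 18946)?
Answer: 412903776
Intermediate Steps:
(40530 + (26*(-29))*33)*((4564 - 1*(-2877)) + 18946) = (40530 - 754*33)*((4564 + 2877) + 18946) = (40530 - 24882)*(7441 + 18946) = 15648*26387 = 412903776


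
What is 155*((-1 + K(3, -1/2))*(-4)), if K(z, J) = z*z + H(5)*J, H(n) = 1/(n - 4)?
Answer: -4650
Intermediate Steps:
H(n) = 1/(-4 + n)
K(z, J) = J + z² (K(z, J) = z*z + J/(-4 + 5) = z² + J/1 = z² + 1*J = z² + J = J + z²)
155*((-1 + K(3, -1/2))*(-4)) = 155*((-1 + (-1/2 + 3²))*(-4)) = 155*((-1 + (-1*½ + 9))*(-4)) = 155*((-1 + (-½ + 9))*(-4)) = 155*((-1 + 17/2)*(-4)) = 155*((15/2)*(-4)) = 155*(-30) = -4650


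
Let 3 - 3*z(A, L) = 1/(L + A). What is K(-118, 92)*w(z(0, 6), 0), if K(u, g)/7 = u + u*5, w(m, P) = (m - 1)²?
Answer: -413/27 ≈ -15.296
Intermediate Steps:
z(A, L) = 1 - 1/(3*(A + L)) (z(A, L) = 1 - 1/(3*(L + A)) = 1 - 1/(3*(A + L)))
w(m, P) = (-1 + m)²
K(u, g) = 42*u (K(u, g) = 7*(u + u*5) = 7*(u + 5*u) = 7*(6*u) = 42*u)
K(-118, 92)*w(z(0, 6), 0) = (42*(-118))*(-1 + (-⅓ + 0 + 6)/(0 + 6))² = -4956*(-1 + (17/3)/6)² = -4956*(-1 + (⅙)*(17/3))² = -4956*(-1 + 17/18)² = -4956*(-1/18)² = -4956*1/324 = -413/27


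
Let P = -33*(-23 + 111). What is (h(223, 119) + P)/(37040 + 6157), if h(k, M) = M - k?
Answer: -3008/43197 ≈ -0.069634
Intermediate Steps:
P = -2904 (P = -33*88 = -2904)
(h(223, 119) + P)/(37040 + 6157) = ((119 - 1*223) - 2904)/(37040 + 6157) = ((119 - 223) - 2904)/43197 = (-104 - 2904)*(1/43197) = -3008*1/43197 = -3008/43197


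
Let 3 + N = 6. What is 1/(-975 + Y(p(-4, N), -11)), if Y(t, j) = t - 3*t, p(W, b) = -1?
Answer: -1/973 ≈ -0.0010277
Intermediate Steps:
N = 3 (N = -3 + 6 = 3)
Y(t, j) = -2*t
1/(-975 + Y(p(-4, N), -11)) = 1/(-975 - 2*(-1)) = 1/(-975 + 2) = 1/(-973) = -1/973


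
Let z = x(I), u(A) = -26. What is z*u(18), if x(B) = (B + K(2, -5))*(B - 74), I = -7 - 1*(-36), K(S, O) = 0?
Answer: 33930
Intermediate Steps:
I = 29 (I = -7 + 36 = 29)
x(B) = B*(-74 + B) (x(B) = (B + 0)*(B - 74) = B*(-74 + B))
z = -1305 (z = 29*(-74 + 29) = 29*(-45) = -1305)
z*u(18) = -1305*(-26) = 33930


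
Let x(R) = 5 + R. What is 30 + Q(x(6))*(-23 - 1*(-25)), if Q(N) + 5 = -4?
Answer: 12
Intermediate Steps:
Q(N) = -9 (Q(N) = -5 - 4 = -9)
30 + Q(x(6))*(-23 - 1*(-25)) = 30 - 9*(-23 - 1*(-25)) = 30 - 9*(-23 + 25) = 30 - 9*2 = 30 - 18 = 12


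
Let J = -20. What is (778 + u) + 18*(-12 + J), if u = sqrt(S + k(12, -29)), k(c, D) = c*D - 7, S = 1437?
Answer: 202 + sqrt(1082) ≈ 234.89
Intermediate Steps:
k(c, D) = -7 + D*c (k(c, D) = D*c - 7 = -7 + D*c)
u = sqrt(1082) (u = sqrt(1437 + (-7 - 29*12)) = sqrt(1437 + (-7 - 348)) = sqrt(1437 - 355) = sqrt(1082) ≈ 32.894)
(778 + u) + 18*(-12 + J) = (778 + sqrt(1082)) + 18*(-12 - 20) = (778 + sqrt(1082)) + 18*(-32) = (778 + sqrt(1082)) - 576 = 202 + sqrt(1082)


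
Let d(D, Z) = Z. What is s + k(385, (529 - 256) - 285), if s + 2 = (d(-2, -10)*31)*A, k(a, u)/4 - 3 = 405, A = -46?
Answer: 15890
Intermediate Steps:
k(a, u) = 1632 (k(a, u) = 12 + 4*405 = 12 + 1620 = 1632)
s = 14258 (s = -2 - 10*31*(-46) = -2 - 310*(-46) = -2 + 14260 = 14258)
s + k(385, (529 - 256) - 285) = 14258 + 1632 = 15890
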